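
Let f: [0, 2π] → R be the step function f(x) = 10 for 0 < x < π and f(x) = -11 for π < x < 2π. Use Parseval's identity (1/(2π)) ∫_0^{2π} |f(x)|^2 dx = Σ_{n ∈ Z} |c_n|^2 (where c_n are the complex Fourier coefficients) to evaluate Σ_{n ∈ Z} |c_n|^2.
Σ |c_n|^2 = 221/2

Parseval equates the L^2 energy of f (normalised by 1/(2π)) with the ℓ^2 sum of its Fourier coefficients: (1/(2π)) ∫_0^{2π} |f|^2 = Σ |c_n|^2.
Compute the left side: (1/(2π)) [∫_0^π 10^2 dx + ∫_π^{2π} (-11)^2 dx] = (1/(2π)) · (100π + 121π) = (100 + 121)/2 = 221/2.
So Σ_{n ∈ Z} |c_n|^2 = 221/2.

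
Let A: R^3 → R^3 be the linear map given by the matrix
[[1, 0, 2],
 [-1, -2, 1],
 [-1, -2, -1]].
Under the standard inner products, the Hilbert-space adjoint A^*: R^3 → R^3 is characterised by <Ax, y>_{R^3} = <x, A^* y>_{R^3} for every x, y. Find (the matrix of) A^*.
A^* = A^T =
[[1, -1, -1],
 [0, -2, -2],
 [2, 1, -1]]

For real matrices with standard dot products, the defining identity <Ax, y> = <x, A^* y> gives (Ax)^T y = x^T (A^*) y, i.e. x^T A^T y = x^T (A^*) y. Since this holds for all x, y, we must have A^* = A^T. Therefore
A^* =
[[1, -1, -1],
 [0, -2, -2],
 [2, 1, -1]].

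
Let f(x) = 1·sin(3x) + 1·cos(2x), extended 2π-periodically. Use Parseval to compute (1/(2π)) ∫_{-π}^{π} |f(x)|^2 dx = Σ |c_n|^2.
Σ |c_n|^2 = 1

Expand |f|^2 and use orthogonality of {sin(nx), cos(mx)} on [-π, π]:
  ∫_{-π}^{π} sin(nx)^2 dx = π, ∫ cos(mx)^2 dx = π, and cross terms integrate to 0.
So ∫_{-π}^{π} f(x)^2 dx = 1^2 · π + 1^2 · π = (1 + 1)π.
Divide by 2π: (1 + 1)/2 = 1.
By Parseval, this equals Σ |c_n|^2.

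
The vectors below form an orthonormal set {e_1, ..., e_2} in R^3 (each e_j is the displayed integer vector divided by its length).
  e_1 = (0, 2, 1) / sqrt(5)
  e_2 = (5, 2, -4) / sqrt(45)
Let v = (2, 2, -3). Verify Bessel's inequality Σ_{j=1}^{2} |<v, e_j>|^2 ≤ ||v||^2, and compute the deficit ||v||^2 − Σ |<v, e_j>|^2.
Σ |<v, e_j>|^2 = 137/9; ||v||^2 = 17; deficit = 16/9

Write each e_j = u_j / sqrt(<u_j, u_j>) where u_j is the displayed integer vector. Then <v, e_j> = <v, u_j> / sqrt(<u_j, u_j>), so |<v, e_j>|^2 = <v, u_j>^2 / <u_j, u_j>.
Coefficients: <v, e_1> = 1/sqrt(5), <v, e_2> = 26/sqrt(45).
Square and sum: Σ |<v, e_j>|^2 = 137/9.
Compute ||v||^2 = v·v = 17.
Deficit = 17 − 137/9 = 16/9 ≥ 0, confirming Bessel's inequality. (The deficit equals ||v − Σ <v,e_j> e_j||^2, the squared distance from v to span{e_j}.)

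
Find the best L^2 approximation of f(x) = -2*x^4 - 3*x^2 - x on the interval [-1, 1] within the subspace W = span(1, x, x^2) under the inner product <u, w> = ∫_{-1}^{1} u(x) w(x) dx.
g(x) = -33*x^2/7 - x + 6/35

The best approximation g ∈ W is the orthogonal projection of f onto W. Writing g = a_0 + a_1 x + a_2 x^2, the coefficients solve the normal equations G · a = b where
  G_{ij} = <φ_i, φ_j> and b_i = <f, φ_i>, with φ_0 = 1, φ_1 = x, φ_2 = x^2.
G =
  [2, 0, 2/3]
  [0, 2/3, 0]
  [2/3, 0, 2/5],
b = (-14/5, -2/3, -62/35).
Solving gives a_0 = 6/35, a_1 = -1, a_2 = -33/7, so
  g(x) = -33*x^2/7 - x + 6/35.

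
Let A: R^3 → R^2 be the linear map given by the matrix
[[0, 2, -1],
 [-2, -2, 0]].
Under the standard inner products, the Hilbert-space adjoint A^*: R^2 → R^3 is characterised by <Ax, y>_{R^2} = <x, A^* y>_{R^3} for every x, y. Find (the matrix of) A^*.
A^* = A^T =
[[0, -2],
 [2, -2],
 [-1, 0]]

For real matrices with standard dot products, the defining identity <Ax, y> = <x, A^* y> gives (Ax)^T y = x^T (A^*) y, i.e. x^T A^T y = x^T (A^*) y. Since this holds for all x, y, we must have A^* = A^T. Therefore
A^* =
[[0, -2],
 [2, -2],
 [-1, 0]].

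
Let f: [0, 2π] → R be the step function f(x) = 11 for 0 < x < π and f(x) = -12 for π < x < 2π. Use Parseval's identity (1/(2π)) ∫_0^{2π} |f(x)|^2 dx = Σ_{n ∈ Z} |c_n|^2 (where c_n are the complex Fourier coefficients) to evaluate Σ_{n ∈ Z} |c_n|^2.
Σ |c_n|^2 = 265/2

Parseval equates the L^2 energy of f (normalised by 1/(2π)) with the ℓ^2 sum of its Fourier coefficients: (1/(2π)) ∫_0^{2π} |f|^2 = Σ |c_n|^2.
Compute the left side: (1/(2π)) [∫_0^π 11^2 dx + ∫_π^{2π} (-12)^2 dx] = (1/(2π)) · (121π + 144π) = (121 + 144)/2 = 265/2.
So Σ_{n ∈ Z} |c_n|^2 = 265/2.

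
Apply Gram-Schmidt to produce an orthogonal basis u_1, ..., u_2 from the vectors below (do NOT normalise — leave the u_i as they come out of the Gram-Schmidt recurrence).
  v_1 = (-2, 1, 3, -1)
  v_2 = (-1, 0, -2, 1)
Orthogonal basis:
  u_1 = (-2, 1, 3, -1)
  u_2 = (-5/3, 1/3, -1, 2/3)

Apply the Gram-Schmidt recurrence
  u_1 = v_1
  u_i = v_i − Σ_{j<i} ((v_i · u_j) / (u_j · u_j)) · u_j.

Step by step this gives:
  u_1 = (-2, 1, 3, -1)
  u_2 = (-5/3, 1/3, -1, 2/3)

Orthogonality check:
  u_2 · u_1 = 0 (should be 0)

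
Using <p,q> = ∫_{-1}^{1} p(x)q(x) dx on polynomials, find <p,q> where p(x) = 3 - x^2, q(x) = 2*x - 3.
<p,q> = -16

Expand the product: p(x)·q(x) = -2*x^3 + 3*x^2 + 6*x - 9.
∫_{-1}^{1} of each monomial x^k gives [2/(k+1) if k even, 0 if k odd]. Integrating term-by-term (or equivalently evaluating the antiderivative F(x) = -x^4/2 + x^3 + 3*x^2 - 9*x at the endpoints):
  F(1) − F(−1) = -11/2 − (21/2) = -16.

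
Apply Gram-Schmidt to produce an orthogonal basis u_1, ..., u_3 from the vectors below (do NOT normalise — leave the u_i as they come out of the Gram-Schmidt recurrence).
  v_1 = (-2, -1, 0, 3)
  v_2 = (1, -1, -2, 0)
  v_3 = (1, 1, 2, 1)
Orthogonal basis:
  u_1 = (-2, -1, 0, 3)
  u_2 = (6/7, -15/14, -2, 3/14)
  u_3 = (131/83, 23/83, 54/83, 95/83)

Apply the Gram-Schmidt recurrence
  u_1 = v_1
  u_i = v_i − Σ_{j<i} ((v_i · u_j) / (u_j · u_j)) · u_j.

Step by step this gives:
  u_1 = (-2, -1, 0, 3)
  u_2 = (6/7, -15/14, -2, 3/14)
  u_3 = (131/83, 23/83, 54/83, 95/83)

Orthogonality check:
  u_2 · u_1 = 0 (should be 0)
  u_3 · u_1 = 0 (should be 0)
  u_3 · u_2 = 0 (should be 0)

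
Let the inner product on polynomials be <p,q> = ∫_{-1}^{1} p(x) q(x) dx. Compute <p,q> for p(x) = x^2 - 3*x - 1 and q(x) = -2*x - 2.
<p,q> = 20/3

Expand the product: p(x)·q(x) = -2*x^3 + 4*x^2 + 8*x + 2.
∫_{-1}^{1} of each monomial x^k gives [2/(k+1) if k even, 0 if k odd]. Integrating term-by-term (or equivalently evaluating the antiderivative F(x) = -x^4/2 + 4*x^3/3 + 4*x^2 + 2*x at the endpoints):
  F(1) − F(−1) = 41/6 − (1/6) = 20/3.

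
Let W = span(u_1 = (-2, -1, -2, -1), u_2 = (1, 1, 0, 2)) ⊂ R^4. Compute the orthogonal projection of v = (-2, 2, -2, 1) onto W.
proj_W(v) = (-1, 1/7, -16/7, 10/7)

Set up U = [u_1 | ... | u_2] ∈ R^(4×2). The projector onto W = col(U) is P = U (U^T U)^(-1) U^T.
Compute U^T U =
  [10, -5]
  [-5, 6],
and U^T v = (5, 2).
Solve U^T U · c = U^T v for the coefficients: c = (8/7, 9/7). The projection is proj_W(v) = U c.
Check: (v - proj_W(v)) · u_1 = 0  (should be 0).
Check: (v - proj_W(v)) · u_2 = 0  (should be 0).
Result: proj_W(v) = (-1, 1/7, -16/7, 10/7).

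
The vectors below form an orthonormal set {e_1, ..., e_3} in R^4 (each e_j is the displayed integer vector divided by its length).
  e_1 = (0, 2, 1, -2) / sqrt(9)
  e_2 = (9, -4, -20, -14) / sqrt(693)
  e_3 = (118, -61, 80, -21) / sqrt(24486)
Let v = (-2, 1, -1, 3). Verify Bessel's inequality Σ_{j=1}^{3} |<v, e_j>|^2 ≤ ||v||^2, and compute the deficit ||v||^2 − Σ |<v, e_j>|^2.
Σ |<v, e_j>|^2 = 2143/159; ||v||^2 = 15; deficit = 242/159

Write each e_j = u_j / sqrt(<u_j, u_j>) where u_j is the displayed integer vector. Then <v, e_j> = <v, u_j> / sqrt(<u_j, u_j>), so |<v, e_j>|^2 = <v, u_j>^2 / <u_j, u_j>.
Coefficients: <v, e_1> = -5/sqrt(9), <v, e_2> = -44/sqrt(693), <v, e_3> = -440/sqrt(24486).
Square and sum: Σ |<v, e_j>|^2 = 2143/159.
Compute ||v||^2 = v·v = 15.
Deficit = 15 − 2143/159 = 242/159 ≥ 0, confirming Bessel's inequality. (The deficit equals ||v − Σ <v,e_j> e_j||^2, the squared distance from v to span{e_j}.)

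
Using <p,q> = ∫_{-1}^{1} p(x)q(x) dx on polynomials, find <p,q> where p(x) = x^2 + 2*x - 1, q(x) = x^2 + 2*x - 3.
<p,q> = 32/5

Expand the product: p(x)·q(x) = x^4 + 4*x^3 - 8*x + 3.
∫_{-1}^{1} of each monomial x^k gives [2/(k+1) if k even, 0 if k odd]. Integrating term-by-term (or equivalently evaluating the antiderivative F(x) = x^5/5 + x^4 - 4*x^2 + 3*x at the endpoints):
  F(1) − F(−1) = 1/5 − (-31/5) = 32/5.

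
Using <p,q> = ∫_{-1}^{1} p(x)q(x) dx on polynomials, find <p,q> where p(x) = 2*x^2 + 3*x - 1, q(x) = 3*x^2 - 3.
<p,q> = 12/5

Expand the product: p(x)·q(x) = 6*x^4 + 9*x^3 - 9*x^2 - 9*x + 3.
∫_{-1}^{1} of each monomial x^k gives [2/(k+1) if k even, 0 if k odd]. Integrating term-by-term (or equivalently evaluating the antiderivative F(x) = 6*x^5/5 + 9*x^4/4 - 3*x^3 - 9*x^2/2 + 3*x at the endpoints):
  F(1) − F(−1) = -21/20 − (-69/20) = 12/5.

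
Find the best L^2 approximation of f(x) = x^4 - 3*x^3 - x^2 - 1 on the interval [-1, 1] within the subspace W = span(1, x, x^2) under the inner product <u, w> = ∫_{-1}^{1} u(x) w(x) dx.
g(x) = -x^2/7 - 9*x/5 - 38/35

The best approximation g ∈ W is the orthogonal projection of f onto W. Writing g = a_0 + a_1 x + a_2 x^2, the coefficients solve the normal equations G · a = b where
  G_{ij} = <φ_i, φ_j> and b_i = <f, φ_i>, with φ_0 = 1, φ_1 = x, φ_2 = x^2.
G =
  [2, 0, 2/3]
  [0, 2/3, 0]
  [2/3, 0, 2/5],
b = (-34/15, -6/5, -82/105).
Solving gives a_0 = -38/35, a_1 = -9/5, a_2 = -1/7, so
  g(x) = -x^2/7 - 9*x/5 - 38/35.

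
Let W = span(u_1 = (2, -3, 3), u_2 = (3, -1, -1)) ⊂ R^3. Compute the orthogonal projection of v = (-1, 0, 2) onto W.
proj_W(v) = (-127/103, -44/103, 178/103)

Set up U = [u_1 | ... | u_2] ∈ R^(3×2). The projector onto W = col(U) is P = U (U^T U)^(-1) U^T.
Compute U^T U =
  [22, 6]
  [6, 11],
and U^T v = (4, -5).
Solve U^T U · c = U^T v for the coefficients: c = (37/103, -67/103). The projection is proj_W(v) = U c.
Check: (v - proj_W(v)) · u_1 = 0  (should be 0).
Check: (v - proj_W(v)) · u_2 = 0  (should be 0).
Result: proj_W(v) = (-127/103, -44/103, 178/103).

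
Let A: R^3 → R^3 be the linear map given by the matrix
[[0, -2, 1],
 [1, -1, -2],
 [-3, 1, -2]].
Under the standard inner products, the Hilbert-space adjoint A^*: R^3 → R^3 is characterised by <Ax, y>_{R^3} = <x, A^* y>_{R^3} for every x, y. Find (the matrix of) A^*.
A^* = A^T =
[[0, 1, -3],
 [-2, -1, 1],
 [1, -2, -2]]

For real matrices with standard dot products, the defining identity <Ax, y> = <x, A^* y> gives (Ax)^T y = x^T (A^*) y, i.e. x^T A^T y = x^T (A^*) y. Since this holds for all x, y, we must have A^* = A^T. Therefore
A^* =
[[0, 1, -3],
 [-2, -1, 1],
 [1, -2, -2]].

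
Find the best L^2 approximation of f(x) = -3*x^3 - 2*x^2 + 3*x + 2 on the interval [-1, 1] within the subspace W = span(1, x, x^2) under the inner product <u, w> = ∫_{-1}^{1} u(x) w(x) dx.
g(x) = -2*x^2 + 6*x/5 + 2

The best approximation g ∈ W is the orthogonal projection of f onto W. Writing g = a_0 + a_1 x + a_2 x^2, the coefficients solve the normal equations G · a = b where
  G_{ij} = <φ_i, φ_j> and b_i = <f, φ_i>, with φ_0 = 1, φ_1 = x, φ_2 = x^2.
G =
  [2, 0, 2/3]
  [0, 2/3, 0]
  [2/3, 0, 2/5],
b = (8/3, 4/5, 8/15).
Solving gives a_0 = 2, a_1 = 6/5, a_2 = -2, so
  g(x) = -2*x^2 + 6*x/5 + 2.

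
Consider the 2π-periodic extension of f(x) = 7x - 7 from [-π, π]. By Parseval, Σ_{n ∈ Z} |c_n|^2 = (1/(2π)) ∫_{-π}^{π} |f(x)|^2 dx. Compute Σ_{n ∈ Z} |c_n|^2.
Σ |c_n|^2 = 49π^2/3 + 49

Expand and integrate term by term over [-π, π]:
  ∫ (7x)^2 dx = 49·(2π^3/3); ∫ 2·7·(-7)·x dx = 0 (odd integrand); ∫ (-7)^2 dx = 49·2π.
So (1/(2π)) ∫_{-π}^{π} (7x - 7)^2 dx = 49π^2/3 + 49 = 49π^2/3 + 49.
Parseval ⇒ Σ |c_n|^2 = 49π^2/3 + 49.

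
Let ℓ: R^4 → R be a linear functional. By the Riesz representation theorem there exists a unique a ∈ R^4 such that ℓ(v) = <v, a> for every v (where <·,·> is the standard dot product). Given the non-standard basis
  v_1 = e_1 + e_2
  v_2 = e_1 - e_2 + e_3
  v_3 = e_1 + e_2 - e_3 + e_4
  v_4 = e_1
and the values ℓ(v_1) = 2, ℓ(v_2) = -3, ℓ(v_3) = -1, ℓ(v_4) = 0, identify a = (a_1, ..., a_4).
a = (0, 2, -1, -4)

Write a = (a_1, ..., a_4) in the standard basis. For each basis vector v_i, ℓ(v_i) = <v_i, a> is a linear equation in the a_j's. Collect the n equations into a matrix system V a = ℓ, where row i of V is v_i (expressed in the standard basis). Since V is invertible (lower-triangular with 1s on the diagonal, up to permutation), solve by back-substitution:
  V =
[[1, 1, 0, 0],
 [1, -1, 1, 0],
 [1, 1, -1, 1],
 [1, 0, 0, 0]]
  V a = (2, -3, -1, 0)
Solving gives a = (0, 2, -1, -4).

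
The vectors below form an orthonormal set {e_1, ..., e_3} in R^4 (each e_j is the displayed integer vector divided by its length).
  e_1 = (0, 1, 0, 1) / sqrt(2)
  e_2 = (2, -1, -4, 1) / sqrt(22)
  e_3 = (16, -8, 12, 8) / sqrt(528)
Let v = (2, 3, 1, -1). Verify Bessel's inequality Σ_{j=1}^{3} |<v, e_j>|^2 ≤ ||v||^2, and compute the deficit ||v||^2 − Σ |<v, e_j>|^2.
Σ |<v, e_j>|^2 = 3; ||v||^2 = 15; deficit = 12

Write each e_j = u_j / sqrt(<u_j, u_j>) where u_j is the displayed integer vector. Then <v, e_j> = <v, u_j> / sqrt(<u_j, u_j>), so |<v, e_j>|^2 = <v, u_j>^2 / <u_j, u_j>.
Coefficients: <v, e_1> = 2/sqrt(2), <v, e_2> = -4/sqrt(22), <v, e_3> = 12/sqrt(528).
Square and sum: Σ |<v, e_j>|^2 = 3.
Compute ||v||^2 = v·v = 15.
Deficit = 15 − 3 = 12 ≥ 0, confirming Bessel's inequality. (The deficit equals ||v − Σ <v,e_j> e_j||^2, the squared distance from v to span{e_j}.)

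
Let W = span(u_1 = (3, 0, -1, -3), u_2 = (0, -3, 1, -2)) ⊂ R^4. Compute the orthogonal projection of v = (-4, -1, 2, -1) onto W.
proj_W(v) = (-567/241, -564/241, 377/241, 191/241)

Set up U = [u_1 | ... | u_2] ∈ R^(4×2). The projector onto W = col(U) is P = U (U^T U)^(-1) U^T.
Compute U^T U =
  [19, 5]
  [5, 14],
and U^T v = (-11, 7).
Solve U^T U · c = U^T v for the coefficients: c = (-189/241, 188/241). The projection is proj_W(v) = U c.
Check: (v - proj_W(v)) · u_1 = 0  (should be 0).
Check: (v - proj_W(v)) · u_2 = 0  (should be 0).
Result: proj_W(v) = (-567/241, -564/241, 377/241, 191/241).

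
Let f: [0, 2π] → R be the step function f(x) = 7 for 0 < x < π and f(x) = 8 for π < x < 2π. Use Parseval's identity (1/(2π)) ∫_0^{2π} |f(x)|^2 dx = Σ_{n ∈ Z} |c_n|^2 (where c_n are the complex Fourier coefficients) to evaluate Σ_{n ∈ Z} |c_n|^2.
Σ |c_n|^2 = 113/2

Parseval equates the L^2 energy of f (normalised by 1/(2π)) with the ℓ^2 sum of its Fourier coefficients: (1/(2π)) ∫_0^{2π} |f|^2 = Σ |c_n|^2.
Compute the left side: (1/(2π)) [∫_0^π 7^2 dx + ∫_π^{2π} 8^2 dx] = (1/(2π)) · (49π + 64π) = (49 + 64)/2 = 113/2.
So Σ_{n ∈ Z} |c_n|^2 = 113/2.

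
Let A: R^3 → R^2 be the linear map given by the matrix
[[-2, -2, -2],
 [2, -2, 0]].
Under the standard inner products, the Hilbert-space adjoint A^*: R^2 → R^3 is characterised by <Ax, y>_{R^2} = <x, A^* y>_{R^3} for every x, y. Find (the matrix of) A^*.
A^* = A^T =
[[-2, 2],
 [-2, -2],
 [-2, 0]]

For real matrices with standard dot products, the defining identity <Ax, y> = <x, A^* y> gives (Ax)^T y = x^T (A^*) y, i.e. x^T A^T y = x^T (A^*) y. Since this holds for all x, y, we must have A^* = A^T. Therefore
A^* =
[[-2, 2],
 [-2, -2],
 [-2, 0]].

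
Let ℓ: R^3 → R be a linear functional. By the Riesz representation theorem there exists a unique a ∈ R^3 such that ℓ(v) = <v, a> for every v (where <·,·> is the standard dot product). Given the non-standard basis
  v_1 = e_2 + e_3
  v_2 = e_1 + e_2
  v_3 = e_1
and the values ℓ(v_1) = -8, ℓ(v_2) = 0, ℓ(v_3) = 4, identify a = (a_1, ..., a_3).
a = (4, -4, -4)

Write a = (a_1, ..., a_3) in the standard basis. For each basis vector v_i, ℓ(v_i) = <v_i, a> is a linear equation in the a_j's. Collect the n equations into a matrix system V a = ℓ, where row i of V is v_i (expressed in the standard basis). Since V is invertible (lower-triangular with 1s on the diagonal, up to permutation), solve by back-substitution:
  V =
[[0, 1, 1],
 [1, 1, 0],
 [1, 0, 0]]
  V a = (-8, 0, 4)
Solving gives a = (4, -4, -4).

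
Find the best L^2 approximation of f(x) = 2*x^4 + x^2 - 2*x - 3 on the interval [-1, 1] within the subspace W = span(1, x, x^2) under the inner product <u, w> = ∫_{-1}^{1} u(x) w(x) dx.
g(x) = 19*x^2/7 - 2*x - 111/35

The best approximation g ∈ W is the orthogonal projection of f onto W. Writing g = a_0 + a_1 x + a_2 x^2, the coefficients solve the normal equations G · a = b where
  G_{ij} = <φ_i, φ_j> and b_i = <f, φ_i>, with φ_0 = 1, φ_1 = x, φ_2 = x^2.
G =
  [2, 0, 2/3]
  [0, 2/3, 0]
  [2/3, 0, 2/5],
b = (-68/15, -4/3, -36/35).
Solving gives a_0 = -111/35, a_1 = -2, a_2 = 19/7, so
  g(x) = 19*x^2/7 - 2*x - 111/35.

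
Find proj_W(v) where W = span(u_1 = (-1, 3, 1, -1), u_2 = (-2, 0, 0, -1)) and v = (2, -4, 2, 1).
proj_W(v) = (92/51, -50/17, -50/51, 71/51)

Set up U = [u_1 | ... | u_2] ∈ R^(4×2). The projector onto W = col(U) is P = U (U^T U)^(-1) U^T.
Compute U^T U =
  [12, 3]
  [3, 5],
and U^T v = (-13, -5).
Solve U^T U · c = U^T v for the coefficients: c = (-50/51, -7/17). The projection is proj_W(v) = U c.
Check: (v - proj_W(v)) · u_1 = 0  (should be 0).
Check: (v - proj_W(v)) · u_2 = 0  (should be 0).
Result: proj_W(v) = (92/51, -50/17, -50/51, 71/51).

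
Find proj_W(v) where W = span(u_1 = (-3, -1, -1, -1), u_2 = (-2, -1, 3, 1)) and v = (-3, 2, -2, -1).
proj_W(v) = (-115/57, -31/57, -119/57, -25/19)

Set up U = [u_1 | ... | u_2] ∈ R^(4×2). The projector onto W = col(U) is P = U (U^T U)^(-1) U^T.
Compute U^T U =
  [12, 3]
  [3, 15],
and U^T v = (10, -3).
Solve U^T U · c = U^T v for the coefficients: c = (53/57, -22/57). The projection is proj_W(v) = U c.
Check: (v - proj_W(v)) · u_1 = 0  (should be 0).
Check: (v - proj_W(v)) · u_2 = 0  (should be 0).
Result: proj_W(v) = (-115/57, -31/57, -119/57, -25/19).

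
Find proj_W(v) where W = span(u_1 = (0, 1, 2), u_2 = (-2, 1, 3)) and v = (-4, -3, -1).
proj_W(v) = (-30/7, -13/7, -11/7)

Set up U = [u_1 | ... | u_2] ∈ R^(3×2). The projector onto W = col(U) is P = U (U^T U)^(-1) U^T.
Compute U^T U =
  [5, 7]
  [7, 14],
and U^T v = (-5, 2).
Solve U^T U · c = U^T v for the coefficients: c = (-4, 15/7). The projection is proj_W(v) = U c.
Check: (v - proj_W(v)) · u_1 = 0  (should be 0).
Check: (v - proj_W(v)) · u_2 = 0  (should be 0).
Result: proj_W(v) = (-30/7, -13/7, -11/7).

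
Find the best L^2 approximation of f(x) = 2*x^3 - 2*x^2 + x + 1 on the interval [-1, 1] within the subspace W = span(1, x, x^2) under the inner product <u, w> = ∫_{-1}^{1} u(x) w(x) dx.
g(x) = -2*x^2 + 11*x/5 + 1

The best approximation g ∈ W is the orthogonal projection of f onto W. Writing g = a_0 + a_1 x + a_2 x^2, the coefficients solve the normal equations G · a = b where
  G_{ij} = <φ_i, φ_j> and b_i = <f, φ_i>, with φ_0 = 1, φ_1 = x, φ_2 = x^2.
G =
  [2, 0, 2/3]
  [0, 2/3, 0]
  [2/3, 0, 2/5],
b = (2/3, 22/15, -2/15).
Solving gives a_0 = 1, a_1 = 11/5, a_2 = -2, so
  g(x) = -2*x^2 + 11*x/5 + 1.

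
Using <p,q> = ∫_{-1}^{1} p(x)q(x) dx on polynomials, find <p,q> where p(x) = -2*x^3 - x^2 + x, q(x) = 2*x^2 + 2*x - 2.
<p,q> = 4/15

Expand the product: p(x)·q(x) = -4*x^5 - 6*x^4 + 4*x^3 + 4*x^2 - 2*x.
∫_{-1}^{1} of each monomial x^k gives [2/(k+1) if k even, 0 if k odd]. Integrating term-by-term (or equivalently evaluating the antiderivative F(x) = -2*x^6/3 - 6*x^5/5 + x^4 + 4*x^3/3 - x^2 at the endpoints):
  F(1) − F(−1) = -8/15 − (-4/5) = 4/15.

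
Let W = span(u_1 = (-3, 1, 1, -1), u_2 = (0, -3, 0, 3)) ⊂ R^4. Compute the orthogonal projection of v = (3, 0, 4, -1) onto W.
proj_W(v) = (3/2, 1/2, -1/2, -1/2)

Set up U = [u_1 | ... | u_2] ∈ R^(4×2). The projector onto W = col(U) is P = U (U^T U)^(-1) U^T.
Compute U^T U =
  [12, -6]
  [-6, 18],
and U^T v = (-4, -3).
Solve U^T U · c = U^T v for the coefficients: c = (-1/2, -1/3). The projection is proj_W(v) = U c.
Check: (v - proj_W(v)) · u_1 = 0  (should be 0).
Check: (v - proj_W(v)) · u_2 = 0  (should be 0).
Result: proj_W(v) = (3/2, 1/2, -1/2, -1/2).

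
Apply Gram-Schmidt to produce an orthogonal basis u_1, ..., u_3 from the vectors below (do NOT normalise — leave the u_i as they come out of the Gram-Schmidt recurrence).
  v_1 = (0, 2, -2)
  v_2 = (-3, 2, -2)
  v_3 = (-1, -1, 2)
Orthogonal basis:
  u_1 = (0, 2, -2)
  u_2 = (-3, 0, 0)
  u_3 = (0, 1/2, 1/2)

Apply the Gram-Schmidt recurrence
  u_1 = v_1
  u_i = v_i − Σ_{j<i} ((v_i · u_j) / (u_j · u_j)) · u_j.

Step by step this gives:
  u_1 = (0, 2, -2)
  u_2 = (-3, 0, 0)
  u_3 = (0, 1/2, 1/2)

Orthogonality check:
  u_2 · u_1 = 0 (should be 0)
  u_3 · u_1 = 0 (should be 0)
  u_3 · u_2 = 0 (should be 0)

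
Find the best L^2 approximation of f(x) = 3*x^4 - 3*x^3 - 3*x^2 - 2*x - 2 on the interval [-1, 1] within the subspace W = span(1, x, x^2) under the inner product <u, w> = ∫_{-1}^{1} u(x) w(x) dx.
g(x) = -3*x^2/7 - 19*x/5 - 79/35

The best approximation g ∈ W is the orthogonal projection of f onto W. Writing g = a_0 + a_1 x + a_2 x^2, the coefficients solve the normal equations G · a = b where
  G_{ij} = <φ_i, φ_j> and b_i = <f, φ_i>, with φ_0 = 1, φ_1 = x, φ_2 = x^2.
G =
  [2, 0, 2/3]
  [0, 2/3, 0]
  [2/3, 0, 2/5],
b = (-24/5, -38/15, -176/105).
Solving gives a_0 = -79/35, a_1 = -19/5, a_2 = -3/7, so
  g(x) = -3*x^2/7 - 19*x/5 - 79/35.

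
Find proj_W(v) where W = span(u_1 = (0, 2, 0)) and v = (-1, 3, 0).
proj_W(v) = (0, 3, 0)

Set up U = [u_1 | ... | u_1] ∈ R^(3×1). The projector onto W = col(U) is P = U (U^T U)^(-1) U^T.
Compute U^T U =
  [4],
and U^T v = (6).
Solve U^T U · c = U^T v for the coefficients: c = (3/2). The projection is proj_W(v) = U c.
Check: (v - proj_W(v)) · u_1 = 0  (should be 0).
Result: proj_W(v) = (0, 3, 0).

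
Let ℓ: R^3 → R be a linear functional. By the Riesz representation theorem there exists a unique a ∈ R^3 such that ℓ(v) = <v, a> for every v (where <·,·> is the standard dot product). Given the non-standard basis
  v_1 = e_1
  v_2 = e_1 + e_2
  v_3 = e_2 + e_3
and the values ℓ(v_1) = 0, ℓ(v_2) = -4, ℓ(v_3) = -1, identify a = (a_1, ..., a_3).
a = (0, -4, 3)

Write a = (a_1, ..., a_3) in the standard basis. For each basis vector v_i, ℓ(v_i) = <v_i, a> is a linear equation in the a_j's. Collect the n equations into a matrix system V a = ℓ, where row i of V is v_i (expressed in the standard basis). Since V is invertible (lower-triangular with 1s on the diagonal, up to permutation), solve by back-substitution:
  V =
[[1, 0, 0],
 [1, 1, 0],
 [0, 1, 1]]
  V a = (0, -4, -1)
Solving gives a = (0, -4, 3).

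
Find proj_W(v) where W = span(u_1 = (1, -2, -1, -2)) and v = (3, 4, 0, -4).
proj_W(v) = (3/10, -3/5, -3/10, -3/5)

Set up U = [u_1 | ... | u_1] ∈ R^(4×1). The projector onto W = col(U) is P = U (U^T U)^(-1) U^T.
Compute U^T U =
  [10],
and U^T v = (3).
Solve U^T U · c = U^T v for the coefficients: c = (3/10). The projection is proj_W(v) = U c.
Check: (v - proj_W(v)) · u_1 = 0  (should be 0).
Result: proj_W(v) = (3/10, -3/5, -3/10, -3/5).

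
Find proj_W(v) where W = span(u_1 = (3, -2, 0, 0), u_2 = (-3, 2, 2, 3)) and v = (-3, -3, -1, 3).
proj_W(v) = (-9/13, 6/13, 14/13, 21/13)

Set up U = [u_1 | ... | u_2] ∈ R^(4×2). The projector onto W = col(U) is P = U (U^T U)^(-1) U^T.
Compute U^T U =
  [13, -13]
  [-13, 26],
and U^T v = (-3, 10).
Solve U^T U · c = U^T v for the coefficients: c = (4/13, 7/13). The projection is proj_W(v) = U c.
Check: (v - proj_W(v)) · u_1 = 0  (should be 0).
Check: (v - proj_W(v)) · u_2 = 0  (should be 0).
Result: proj_W(v) = (-9/13, 6/13, 14/13, 21/13).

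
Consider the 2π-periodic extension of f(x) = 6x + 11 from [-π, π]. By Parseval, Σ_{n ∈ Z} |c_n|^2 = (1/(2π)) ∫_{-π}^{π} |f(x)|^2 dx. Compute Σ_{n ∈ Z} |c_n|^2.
Σ |c_n|^2 = 12π^2 + 121

Expand and integrate term by term over [-π, π]:
  ∫ (6x)^2 dx = 36·(2π^3/3); ∫ 2·6·(11)·x dx = 0 (odd integrand); ∫ 11^2 dx = 121·2π.
So (1/(2π)) ∫_{-π}^{π} (6x + 11)^2 dx = 36π^2/3 + 121 = 12π^2 + 121.
Parseval ⇒ Σ |c_n|^2 = 12π^2 + 121.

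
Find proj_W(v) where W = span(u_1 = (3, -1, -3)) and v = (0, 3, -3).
proj_W(v) = (18/19, -6/19, -18/19)

Set up U = [u_1 | ... | u_1] ∈ R^(3×1). The projector onto W = col(U) is P = U (U^T U)^(-1) U^T.
Compute U^T U =
  [19],
and U^T v = (6).
Solve U^T U · c = U^T v for the coefficients: c = (6/19). The projection is proj_W(v) = U c.
Check: (v - proj_W(v)) · u_1 = 0  (should be 0).
Result: proj_W(v) = (18/19, -6/19, -18/19).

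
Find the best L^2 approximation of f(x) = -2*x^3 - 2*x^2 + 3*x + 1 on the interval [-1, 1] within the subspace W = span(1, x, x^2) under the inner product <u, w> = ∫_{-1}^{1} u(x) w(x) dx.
g(x) = -2*x^2 + 9*x/5 + 1

The best approximation g ∈ W is the orthogonal projection of f onto W. Writing g = a_0 + a_1 x + a_2 x^2, the coefficients solve the normal equations G · a = b where
  G_{ij} = <φ_i, φ_j> and b_i = <f, φ_i>, with φ_0 = 1, φ_1 = x, φ_2 = x^2.
G =
  [2, 0, 2/3]
  [0, 2/3, 0]
  [2/3, 0, 2/5],
b = (2/3, 6/5, -2/15).
Solving gives a_0 = 1, a_1 = 9/5, a_2 = -2, so
  g(x) = -2*x^2 + 9*x/5 + 1.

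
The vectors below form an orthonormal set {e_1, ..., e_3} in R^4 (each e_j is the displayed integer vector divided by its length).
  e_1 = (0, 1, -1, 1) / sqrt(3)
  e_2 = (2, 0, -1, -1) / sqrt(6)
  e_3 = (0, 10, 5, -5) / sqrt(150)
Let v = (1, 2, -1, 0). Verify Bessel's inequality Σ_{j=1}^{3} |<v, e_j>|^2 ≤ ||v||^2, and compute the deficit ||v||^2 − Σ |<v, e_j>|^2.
Σ |<v, e_j>|^2 = 6; ||v||^2 = 6; deficit = 0

Write each e_j = u_j / sqrt(<u_j, u_j>) where u_j is the displayed integer vector. Then <v, e_j> = <v, u_j> / sqrt(<u_j, u_j>), so |<v, e_j>|^2 = <v, u_j>^2 / <u_j, u_j>.
Coefficients: <v, e_1> = 3/sqrt(3), <v, e_2> = 3/sqrt(6), <v, e_3> = 15/sqrt(150).
Square and sum: Σ |<v, e_j>|^2 = 6.
Compute ||v||^2 = v·v = 6.
Deficit = 6 − 6 = 0 ≥ 0, confirming Bessel's inequality. (The deficit equals ||v − Σ <v,e_j> e_j||^2, the squared distance from v to span{e_j}.)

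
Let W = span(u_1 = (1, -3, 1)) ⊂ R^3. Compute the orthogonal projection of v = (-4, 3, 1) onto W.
proj_W(v) = (-12/11, 36/11, -12/11)

Set up U = [u_1 | ... | u_1] ∈ R^(3×1). The projector onto W = col(U) is P = U (U^T U)^(-1) U^T.
Compute U^T U =
  [11],
and U^T v = (-12).
Solve U^T U · c = U^T v for the coefficients: c = (-12/11). The projection is proj_W(v) = U c.
Check: (v - proj_W(v)) · u_1 = 0  (should be 0).
Result: proj_W(v) = (-12/11, 36/11, -12/11).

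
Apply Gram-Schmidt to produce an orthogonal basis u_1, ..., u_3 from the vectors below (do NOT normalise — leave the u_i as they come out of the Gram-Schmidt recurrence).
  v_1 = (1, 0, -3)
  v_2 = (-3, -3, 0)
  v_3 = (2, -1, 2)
Orthogonal basis:
  u_1 = (1, 0, -3)
  u_2 = (-27/10, -3, -9/10)
  u_3 = (33/19, -33/19, 11/19)

Apply the Gram-Schmidt recurrence
  u_1 = v_1
  u_i = v_i − Σ_{j<i} ((v_i · u_j) / (u_j · u_j)) · u_j.

Step by step this gives:
  u_1 = (1, 0, -3)
  u_2 = (-27/10, -3, -9/10)
  u_3 = (33/19, -33/19, 11/19)

Orthogonality check:
  u_2 · u_1 = 0 (should be 0)
  u_3 · u_1 = 0 (should be 0)
  u_3 · u_2 = 0 (should be 0)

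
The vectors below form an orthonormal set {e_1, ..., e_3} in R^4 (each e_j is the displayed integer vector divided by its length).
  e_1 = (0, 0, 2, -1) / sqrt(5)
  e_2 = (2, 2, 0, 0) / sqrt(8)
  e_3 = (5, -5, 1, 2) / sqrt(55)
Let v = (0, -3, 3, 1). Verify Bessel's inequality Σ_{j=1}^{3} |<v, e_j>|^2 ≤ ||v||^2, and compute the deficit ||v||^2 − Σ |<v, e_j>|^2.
Σ |<v, e_j>|^2 = 369/22; ||v||^2 = 19; deficit = 49/22

Write each e_j = u_j / sqrt(<u_j, u_j>) where u_j is the displayed integer vector. Then <v, e_j> = <v, u_j> / sqrt(<u_j, u_j>), so |<v, e_j>|^2 = <v, u_j>^2 / <u_j, u_j>.
Coefficients: <v, e_1> = 5/sqrt(5), <v, e_2> = -6/sqrt(8), <v, e_3> = 20/sqrt(55).
Square and sum: Σ |<v, e_j>|^2 = 369/22.
Compute ||v||^2 = v·v = 19.
Deficit = 19 − 369/22 = 49/22 ≥ 0, confirming Bessel's inequality. (The deficit equals ||v − Σ <v,e_j> e_j||^2, the squared distance from v to span{e_j}.)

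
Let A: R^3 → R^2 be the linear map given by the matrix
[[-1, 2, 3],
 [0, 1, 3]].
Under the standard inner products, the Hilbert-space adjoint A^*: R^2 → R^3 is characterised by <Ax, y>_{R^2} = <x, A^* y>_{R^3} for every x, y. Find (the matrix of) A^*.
A^* = A^T =
[[-1, 0],
 [2, 1],
 [3, 3]]

For real matrices with standard dot products, the defining identity <Ax, y> = <x, A^* y> gives (Ax)^T y = x^T (A^*) y, i.e. x^T A^T y = x^T (A^*) y. Since this holds for all x, y, we must have A^* = A^T. Therefore
A^* =
[[-1, 0],
 [2, 1],
 [3, 3]].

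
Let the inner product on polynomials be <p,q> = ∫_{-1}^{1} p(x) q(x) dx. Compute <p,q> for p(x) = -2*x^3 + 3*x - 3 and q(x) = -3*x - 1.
<p,q> = 12/5

Expand the product: p(x)·q(x) = 6*x^4 + 2*x^3 - 9*x^2 + 6*x + 3.
∫_{-1}^{1} of each monomial x^k gives [2/(k+1) if k even, 0 if k odd]. Integrating term-by-term (or equivalently evaluating the antiderivative F(x) = 6*x^5/5 + x^4/2 - 3*x^3 + 3*x^2 + 3*x at the endpoints):
  F(1) − F(−1) = 47/10 − (23/10) = 12/5.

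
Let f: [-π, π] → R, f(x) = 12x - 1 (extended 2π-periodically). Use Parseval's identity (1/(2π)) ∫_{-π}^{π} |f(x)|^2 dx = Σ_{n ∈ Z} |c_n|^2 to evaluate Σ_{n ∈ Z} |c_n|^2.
Σ |c_n|^2 = 48π^2 + 1

Expand and integrate term by term over [-π, π]:
  ∫ (12x)^2 dx = 144·(2π^3/3); ∫ 2·12·(-1)·x dx = 0 (odd integrand); ∫ (-1)^2 dx = 1·2π.
So (1/(2π)) ∫_{-π}^{π} (12x - 1)^2 dx = 144π^2/3 + 1 = 48π^2 + 1.
Parseval ⇒ Σ |c_n|^2 = 48π^2 + 1.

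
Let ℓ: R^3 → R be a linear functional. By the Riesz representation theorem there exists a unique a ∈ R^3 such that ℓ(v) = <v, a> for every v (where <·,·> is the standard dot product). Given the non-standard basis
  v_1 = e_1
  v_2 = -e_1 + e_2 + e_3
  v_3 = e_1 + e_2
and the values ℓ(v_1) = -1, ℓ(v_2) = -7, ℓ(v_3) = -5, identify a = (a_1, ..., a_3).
a = (-1, -4, -4)

Write a = (a_1, ..., a_3) in the standard basis. For each basis vector v_i, ℓ(v_i) = <v_i, a> is a linear equation in the a_j's. Collect the n equations into a matrix system V a = ℓ, where row i of V is v_i (expressed in the standard basis). Since V is invertible (lower-triangular with 1s on the diagonal, up to permutation), solve by back-substitution:
  V =
[[1, 0, 0],
 [-1, 1, 1],
 [1, 1, 0]]
  V a = (-1, -7, -5)
Solving gives a = (-1, -4, -4).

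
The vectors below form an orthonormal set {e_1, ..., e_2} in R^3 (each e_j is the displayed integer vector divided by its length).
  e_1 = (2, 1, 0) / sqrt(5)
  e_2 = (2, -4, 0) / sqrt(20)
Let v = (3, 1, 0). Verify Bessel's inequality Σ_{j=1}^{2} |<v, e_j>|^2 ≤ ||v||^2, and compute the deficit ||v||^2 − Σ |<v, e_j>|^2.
Σ |<v, e_j>|^2 = 10; ||v||^2 = 10; deficit = 0

Write each e_j = u_j / sqrt(<u_j, u_j>) where u_j is the displayed integer vector. Then <v, e_j> = <v, u_j> / sqrt(<u_j, u_j>), so |<v, e_j>|^2 = <v, u_j>^2 / <u_j, u_j>.
Coefficients: <v, e_1> = 7/sqrt(5), <v, e_2> = 2/sqrt(20).
Square and sum: Σ |<v, e_j>|^2 = 10.
Compute ||v||^2 = v·v = 10.
Deficit = 10 − 10 = 0 ≥ 0, confirming Bessel's inequality. (The deficit equals ||v − Σ <v,e_j> e_j||^2, the squared distance from v to span{e_j}.)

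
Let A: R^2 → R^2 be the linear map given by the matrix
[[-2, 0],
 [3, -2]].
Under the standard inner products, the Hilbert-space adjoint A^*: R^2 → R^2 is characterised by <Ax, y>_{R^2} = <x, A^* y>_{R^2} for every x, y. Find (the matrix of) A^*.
A^* = A^T =
[[-2, 3],
 [0, -2]]

For real matrices with standard dot products, the defining identity <Ax, y> = <x, A^* y> gives (Ax)^T y = x^T (A^*) y, i.e. x^T A^T y = x^T (A^*) y. Since this holds for all x, y, we must have A^* = A^T. Therefore
A^* =
[[-2, 3],
 [0, -2]].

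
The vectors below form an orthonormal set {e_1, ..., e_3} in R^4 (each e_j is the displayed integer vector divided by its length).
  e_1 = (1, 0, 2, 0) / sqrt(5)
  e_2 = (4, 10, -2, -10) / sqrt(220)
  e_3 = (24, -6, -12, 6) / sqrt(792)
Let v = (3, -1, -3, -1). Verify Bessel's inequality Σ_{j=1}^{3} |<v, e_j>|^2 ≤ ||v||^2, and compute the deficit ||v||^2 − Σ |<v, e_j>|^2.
Σ |<v, e_j>|^2 = 18; ||v||^2 = 20; deficit = 2

Write each e_j = u_j / sqrt(<u_j, u_j>) where u_j is the displayed integer vector. Then <v, e_j> = <v, u_j> / sqrt(<u_j, u_j>), so |<v, e_j>|^2 = <v, u_j>^2 / <u_j, u_j>.
Coefficients: <v, e_1> = -3/sqrt(5), <v, e_2> = 18/sqrt(220), <v, e_3> = 108/sqrt(792).
Square and sum: Σ |<v, e_j>|^2 = 18.
Compute ||v||^2 = v·v = 20.
Deficit = 20 − 18 = 2 ≥ 0, confirming Bessel's inequality. (The deficit equals ||v − Σ <v,e_j> e_j||^2, the squared distance from v to span{e_j}.)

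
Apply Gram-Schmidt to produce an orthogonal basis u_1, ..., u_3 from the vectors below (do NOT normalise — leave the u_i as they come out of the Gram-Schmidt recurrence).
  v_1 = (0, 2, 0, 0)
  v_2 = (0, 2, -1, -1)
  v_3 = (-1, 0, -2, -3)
Orthogonal basis:
  u_1 = (0, 2, 0, 0)
  u_2 = (0, 0, -1, -1)
  u_3 = (-1, 0, 1/2, -1/2)

Apply the Gram-Schmidt recurrence
  u_1 = v_1
  u_i = v_i − Σ_{j<i} ((v_i · u_j) / (u_j · u_j)) · u_j.

Step by step this gives:
  u_1 = (0, 2, 0, 0)
  u_2 = (0, 0, -1, -1)
  u_3 = (-1, 0, 1/2, -1/2)

Orthogonality check:
  u_2 · u_1 = 0 (should be 0)
  u_3 · u_1 = 0 (should be 0)
  u_3 · u_2 = 0 (should be 0)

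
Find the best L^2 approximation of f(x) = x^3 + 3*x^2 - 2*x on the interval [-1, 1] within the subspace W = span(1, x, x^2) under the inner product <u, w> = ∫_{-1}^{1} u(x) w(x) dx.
g(x) = 3*x^2 - 7*x/5

The best approximation g ∈ W is the orthogonal projection of f onto W. Writing g = a_0 + a_1 x + a_2 x^2, the coefficients solve the normal equations G · a = b where
  G_{ij} = <φ_i, φ_j> and b_i = <f, φ_i>, with φ_0 = 1, φ_1 = x, φ_2 = x^2.
G =
  [2, 0, 2/3]
  [0, 2/3, 0]
  [2/3, 0, 2/5],
b = (2, -14/15, 6/5).
Solving gives a_0 = 0, a_1 = -7/5, a_2 = 3, so
  g(x) = 3*x^2 - 7*x/5.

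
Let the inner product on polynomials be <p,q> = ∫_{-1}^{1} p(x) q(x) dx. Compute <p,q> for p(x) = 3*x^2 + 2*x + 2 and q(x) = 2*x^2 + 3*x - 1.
<p,q> = 46/15

Expand the product: p(x)·q(x) = 6*x^4 + 13*x^3 + 7*x^2 + 4*x - 2.
∫_{-1}^{1} of each monomial x^k gives [2/(k+1) if k even, 0 if k odd]. Integrating term-by-term (or equivalently evaluating the antiderivative F(x) = 6*x^5/5 + 13*x^4/4 + 7*x^3/3 + 2*x^2 - 2*x at the endpoints):
  F(1) − F(−1) = 407/60 − (223/60) = 46/15.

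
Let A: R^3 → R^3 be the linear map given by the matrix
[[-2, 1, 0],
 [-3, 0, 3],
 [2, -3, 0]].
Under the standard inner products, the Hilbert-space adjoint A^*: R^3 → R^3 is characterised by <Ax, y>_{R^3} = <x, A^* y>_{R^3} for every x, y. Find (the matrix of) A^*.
A^* = A^T =
[[-2, -3, 2],
 [1, 0, -3],
 [0, 3, 0]]

For real matrices with standard dot products, the defining identity <Ax, y> = <x, A^* y> gives (Ax)^T y = x^T (A^*) y, i.e. x^T A^T y = x^T (A^*) y. Since this holds for all x, y, we must have A^* = A^T. Therefore
A^* =
[[-2, -3, 2],
 [1, 0, -3],
 [0, 3, 0]].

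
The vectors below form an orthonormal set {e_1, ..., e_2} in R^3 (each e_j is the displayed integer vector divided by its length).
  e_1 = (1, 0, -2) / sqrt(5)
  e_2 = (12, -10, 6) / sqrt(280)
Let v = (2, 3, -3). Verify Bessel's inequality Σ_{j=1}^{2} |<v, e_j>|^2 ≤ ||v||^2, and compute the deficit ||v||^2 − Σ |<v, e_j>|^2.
Σ |<v, e_j>|^2 = 104/7; ||v||^2 = 22; deficit = 50/7

Write each e_j = u_j / sqrt(<u_j, u_j>) where u_j is the displayed integer vector. Then <v, e_j> = <v, u_j> / sqrt(<u_j, u_j>), so |<v, e_j>|^2 = <v, u_j>^2 / <u_j, u_j>.
Coefficients: <v, e_1> = 8/sqrt(5), <v, e_2> = -24/sqrt(280).
Square and sum: Σ |<v, e_j>|^2 = 104/7.
Compute ||v||^2 = v·v = 22.
Deficit = 22 − 104/7 = 50/7 ≥ 0, confirming Bessel's inequality. (The deficit equals ||v − Σ <v,e_j> e_j||^2, the squared distance from v to span{e_j}.)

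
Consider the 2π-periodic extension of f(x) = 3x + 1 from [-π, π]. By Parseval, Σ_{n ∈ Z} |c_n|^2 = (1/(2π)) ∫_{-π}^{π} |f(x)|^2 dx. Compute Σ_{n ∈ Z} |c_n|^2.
Σ |c_n|^2 = 3π^2 + 1

Expand and integrate term by term over [-π, π]:
  ∫ (3x)^2 dx = 9·(2π^3/3); ∫ 2·3·(1)·x dx = 0 (odd integrand); ∫ 1^2 dx = 1·2π.
So (1/(2π)) ∫_{-π}^{π} (3x + 1)^2 dx = 9π^2/3 + 1 = 3π^2 + 1.
Parseval ⇒ Σ |c_n|^2 = 3π^2 + 1.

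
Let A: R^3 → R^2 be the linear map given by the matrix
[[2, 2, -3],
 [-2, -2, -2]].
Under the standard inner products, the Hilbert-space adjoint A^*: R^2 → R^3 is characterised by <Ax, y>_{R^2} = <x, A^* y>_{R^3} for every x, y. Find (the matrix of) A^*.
A^* = A^T =
[[2, -2],
 [2, -2],
 [-3, -2]]

For real matrices with standard dot products, the defining identity <Ax, y> = <x, A^* y> gives (Ax)^T y = x^T (A^*) y, i.e. x^T A^T y = x^T (A^*) y. Since this holds for all x, y, we must have A^* = A^T. Therefore
A^* =
[[2, -2],
 [2, -2],
 [-3, -2]].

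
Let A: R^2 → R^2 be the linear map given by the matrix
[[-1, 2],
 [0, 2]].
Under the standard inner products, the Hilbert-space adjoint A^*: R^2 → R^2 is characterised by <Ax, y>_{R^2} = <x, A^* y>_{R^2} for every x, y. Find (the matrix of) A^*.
A^* = A^T =
[[-1, 0],
 [2, 2]]

For real matrices with standard dot products, the defining identity <Ax, y> = <x, A^* y> gives (Ax)^T y = x^T (A^*) y, i.e. x^T A^T y = x^T (A^*) y. Since this holds for all x, y, we must have A^* = A^T. Therefore
A^* =
[[-1, 0],
 [2, 2]].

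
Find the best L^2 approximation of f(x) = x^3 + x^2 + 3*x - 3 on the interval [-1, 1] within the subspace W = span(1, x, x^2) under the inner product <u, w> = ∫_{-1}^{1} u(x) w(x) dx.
g(x) = x^2 + 18*x/5 - 3

The best approximation g ∈ W is the orthogonal projection of f onto W. Writing g = a_0 + a_1 x + a_2 x^2, the coefficients solve the normal equations G · a = b where
  G_{ij} = <φ_i, φ_j> and b_i = <f, φ_i>, with φ_0 = 1, φ_1 = x, φ_2 = x^2.
G =
  [2, 0, 2/3]
  [0, 2/3, 0]
  [2/3, 0, 2/5],
b = (-16/3, 12/5, -8/5).
Solving gives a_0 = -3, a_1 = 18/5, a_2 = 1, so
  g(x) = x^2 + 18*x/5 - 3.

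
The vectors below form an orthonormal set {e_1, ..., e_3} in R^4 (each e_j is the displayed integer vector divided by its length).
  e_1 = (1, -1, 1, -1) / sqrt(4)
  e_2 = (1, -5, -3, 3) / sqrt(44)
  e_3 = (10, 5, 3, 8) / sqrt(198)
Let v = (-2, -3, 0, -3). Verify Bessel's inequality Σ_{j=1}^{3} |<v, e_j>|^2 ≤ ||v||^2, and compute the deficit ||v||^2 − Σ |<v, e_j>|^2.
Σ |<v, e_j>|^2 = 395/18; ||v||^2 = 22; deficit = 1/18

Write each e_j = u_j / sqrt(<u_j, u_j>) where u_j is the displayed integer vector. Then <v, e_j> = <v, u_j> / sqrt(<u_j, u_j>), so |<v, e_j>|^2 = <v, u_j>^2 / <u_j, u_j>.
Coefficients: <v, e_1> = 4/sqrt(4), <v, e_2> = 4/sqrt(44), <v, e_3> = -59/sqrt(198).
Square and sum: Σ |<v, e_j>|^2 = 395/18.
Compute ||v||^2 = v·v = 22.
Deficit = 22 − 395/18 = 1/18 ≥ 0, confirming Bessel's inequality. (The deficit equals ||v − Σ <v,e_j> e_j||^2, the squared distance from v to span{e_j}.)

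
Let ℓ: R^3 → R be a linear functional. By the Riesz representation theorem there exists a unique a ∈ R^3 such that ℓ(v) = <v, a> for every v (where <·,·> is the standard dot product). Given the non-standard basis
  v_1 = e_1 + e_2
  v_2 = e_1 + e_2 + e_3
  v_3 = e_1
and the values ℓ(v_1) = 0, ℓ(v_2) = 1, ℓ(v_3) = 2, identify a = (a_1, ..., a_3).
a = (2, -2, 1)

Write a = (a_1, ..., a_3) in the standard basis. For each basis vector v_i, ℓ(v_i) = <v_i, a> is a linear equation in the a_j's. Collect the n equations into a matrix system V a = ℓ, where row i of V is v_i (expressed in the standard basis). Since V is invertible (lower-triangular with 1s on the diagonal, up to permutation), solve by back-substitution:
  V =
[[1, 1, 0],
 [1, 1, 1],
 [1, 0, 0]]
  V a = (0, 1, 2)
Solving gives a = (2, -2, 1).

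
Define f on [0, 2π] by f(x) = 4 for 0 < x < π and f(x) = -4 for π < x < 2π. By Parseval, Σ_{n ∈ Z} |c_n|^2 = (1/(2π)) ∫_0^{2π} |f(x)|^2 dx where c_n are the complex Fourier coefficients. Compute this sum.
Σ |c_n|^2 = 16

Parseval equates the L^2 energy of f (normalised by 1/(2π)) with the ℓ^2 sum of its Fourier coefficients: (1/(2π)) ∫_0^{2π} |f|^2 = Σ |c_n|^2.
Compute the left side: (1/(2π)) [∫_0^π 4^2 dx + ∫_π^{2π} (-4)^2 dx] = (1/(2π)) · (16π + 16π) = (16 + 16)/2 = 16.
So Σ_{n ∈ Z} |c_n|^2 = 16.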